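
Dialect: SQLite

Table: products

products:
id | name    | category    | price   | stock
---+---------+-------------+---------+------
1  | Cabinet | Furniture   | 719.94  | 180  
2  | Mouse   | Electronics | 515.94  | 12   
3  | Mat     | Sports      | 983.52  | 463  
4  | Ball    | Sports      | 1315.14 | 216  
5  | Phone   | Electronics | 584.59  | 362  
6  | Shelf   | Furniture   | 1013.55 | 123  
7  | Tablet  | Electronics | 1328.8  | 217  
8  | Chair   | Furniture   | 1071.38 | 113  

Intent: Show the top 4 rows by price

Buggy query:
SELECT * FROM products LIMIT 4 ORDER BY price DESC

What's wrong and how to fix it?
Bug: LIMIT must come after ORDER BY

Fix: Swap the clauses: ORDER BY first, then LIMIT

Corrected query:
SELECT * FROM products ORDER BY price DESC LIMIT 4

Result:
id | name   | category    | price   | stock
---+--------+-------------+---------+------
7  | Tablet | Electronics | 1328.8  | 217  
4  | Ball   | Sports      | 1315.14 | 216  
8  | Chair  | Furniture   | 1071.38 | 113  
6  | Shelf  | Furniture   | 1013.55 | 123  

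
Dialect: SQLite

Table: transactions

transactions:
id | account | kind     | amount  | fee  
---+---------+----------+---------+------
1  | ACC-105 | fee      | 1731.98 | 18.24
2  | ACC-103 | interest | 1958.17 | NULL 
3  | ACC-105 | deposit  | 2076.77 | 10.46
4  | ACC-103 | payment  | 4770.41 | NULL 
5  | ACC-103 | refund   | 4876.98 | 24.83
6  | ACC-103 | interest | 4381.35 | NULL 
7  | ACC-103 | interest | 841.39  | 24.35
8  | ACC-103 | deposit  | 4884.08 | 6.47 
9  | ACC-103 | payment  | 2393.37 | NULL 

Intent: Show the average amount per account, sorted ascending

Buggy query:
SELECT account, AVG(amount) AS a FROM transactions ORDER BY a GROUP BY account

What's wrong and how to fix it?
Bug: ORDER BY appears before GROUP BY; SQL clause order requires GROUP BY first

Fix: Move ORDER BY to the end, after GROUP BY

Corrected query:
SELECT account, AVG(amount) AS a FROM transactions GROUP BY account ORDER BY a

Result:
account | a          
--------+------------
ACC-105 | 1904.375   
ACC-103 | 3443.678571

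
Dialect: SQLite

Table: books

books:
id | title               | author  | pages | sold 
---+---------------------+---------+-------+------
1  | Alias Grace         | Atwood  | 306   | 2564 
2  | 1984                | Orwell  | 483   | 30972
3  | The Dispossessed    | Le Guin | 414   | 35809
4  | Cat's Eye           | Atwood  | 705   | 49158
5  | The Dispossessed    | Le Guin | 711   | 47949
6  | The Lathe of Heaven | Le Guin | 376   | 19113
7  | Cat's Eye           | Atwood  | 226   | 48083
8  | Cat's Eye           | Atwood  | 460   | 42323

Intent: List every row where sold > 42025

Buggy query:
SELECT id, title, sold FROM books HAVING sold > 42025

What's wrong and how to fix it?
Bug: This is a non-aggregate query (no GROUP BY, no aggregates), so in SQLite the HAVING clause is invalid here; a row-level condition belongs in WHERE

Fix: Use WHERE for row-level filtering

Corrected query:
SELECT id, title, sold FROM books WHERE sold > 42025

Result:
id | title            | sold 
---+------------------+------
4  | Cat's Eye        | 49158
5  | The Dispossessed | 47949
7  | Cat's Eye        | 48083
8  | Cat's Eye        | 42323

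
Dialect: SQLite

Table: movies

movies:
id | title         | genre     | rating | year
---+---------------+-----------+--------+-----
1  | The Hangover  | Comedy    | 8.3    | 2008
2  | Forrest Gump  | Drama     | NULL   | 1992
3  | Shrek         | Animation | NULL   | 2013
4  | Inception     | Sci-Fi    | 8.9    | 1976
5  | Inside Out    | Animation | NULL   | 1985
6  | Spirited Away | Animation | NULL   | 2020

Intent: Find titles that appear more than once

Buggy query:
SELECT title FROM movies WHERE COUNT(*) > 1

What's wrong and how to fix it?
Bug: WHERE can't reference COUNT(*); aggregates are computed after WHERE

Fix: GROUP BY title, then filter groups with HAVING COUNT(*) > 1

Corrected query:
SELECT title FROM movies GROUP BY title HAVING COUNT(*) > 1

Result:
(no rows)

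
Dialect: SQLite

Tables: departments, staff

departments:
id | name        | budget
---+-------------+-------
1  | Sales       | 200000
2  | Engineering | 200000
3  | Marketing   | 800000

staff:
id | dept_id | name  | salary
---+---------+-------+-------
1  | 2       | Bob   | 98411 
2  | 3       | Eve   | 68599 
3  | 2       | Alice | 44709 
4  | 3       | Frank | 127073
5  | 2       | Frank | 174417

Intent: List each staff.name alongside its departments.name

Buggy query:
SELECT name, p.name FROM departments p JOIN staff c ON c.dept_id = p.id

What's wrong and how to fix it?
Bug: Both tables have a 'name' column; the unqualified reference is ambiguous

Fix: Qualify the column with its table alias (c.name)

Corrected query:
SELECT c.name, p.name FROM departments p JOIN staff c ON c.dept_id = p.id

Result:
name  | name       
------+------------
Bob   | Engineering
Eve   | Marketing  
Alice | Engineering
Frank | Marketing  
Frank | Engineering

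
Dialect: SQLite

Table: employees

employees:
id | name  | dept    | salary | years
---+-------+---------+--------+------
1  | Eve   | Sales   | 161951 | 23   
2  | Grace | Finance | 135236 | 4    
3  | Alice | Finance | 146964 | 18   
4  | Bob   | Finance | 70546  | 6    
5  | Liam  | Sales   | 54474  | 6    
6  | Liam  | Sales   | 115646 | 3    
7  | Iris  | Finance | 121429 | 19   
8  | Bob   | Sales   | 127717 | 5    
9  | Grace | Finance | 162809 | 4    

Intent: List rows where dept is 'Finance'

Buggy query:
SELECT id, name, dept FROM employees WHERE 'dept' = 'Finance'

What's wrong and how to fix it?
Bug: 'dept' in single quotes is a string literal, not the column; the comparison is literal-vs-literal and never true

Fix: Remove the quotes around the column name (or use double quotes for an identifier)

Corrected query:
SELECT id, name, dept FROM employees WHERE dept = 'Finance'

Result:
id | name  | dept   
---+-------+--------
2  | Grace | Finance
3  | Alice | Finance
4  | Bob   | Finance
7  | Iris  | Finance
9  | Grace | Finance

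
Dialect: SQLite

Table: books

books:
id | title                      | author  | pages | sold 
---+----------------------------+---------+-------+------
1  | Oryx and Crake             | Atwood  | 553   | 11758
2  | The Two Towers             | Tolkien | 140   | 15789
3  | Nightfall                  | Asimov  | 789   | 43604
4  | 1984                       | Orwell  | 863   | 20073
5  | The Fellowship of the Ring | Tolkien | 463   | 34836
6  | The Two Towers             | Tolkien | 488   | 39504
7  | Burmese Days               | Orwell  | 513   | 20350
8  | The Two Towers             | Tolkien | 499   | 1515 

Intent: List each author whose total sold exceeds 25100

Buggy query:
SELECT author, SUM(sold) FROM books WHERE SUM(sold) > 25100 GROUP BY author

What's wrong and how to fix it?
Bug: SUM(sold) is an aggregate, but WHERE filters rows before aggregation

Fix: Move the aggregate condition to a HAVING clause

Corrected query:
SELECT author, SUM(sold) FROM books GROUP BY author HAVING SUM(sold) > 25100

Result:
author  | SUM(sold)
--------+----------
Asimov  | 43604    
Orwell  | 40423    
Tolkien | 91644    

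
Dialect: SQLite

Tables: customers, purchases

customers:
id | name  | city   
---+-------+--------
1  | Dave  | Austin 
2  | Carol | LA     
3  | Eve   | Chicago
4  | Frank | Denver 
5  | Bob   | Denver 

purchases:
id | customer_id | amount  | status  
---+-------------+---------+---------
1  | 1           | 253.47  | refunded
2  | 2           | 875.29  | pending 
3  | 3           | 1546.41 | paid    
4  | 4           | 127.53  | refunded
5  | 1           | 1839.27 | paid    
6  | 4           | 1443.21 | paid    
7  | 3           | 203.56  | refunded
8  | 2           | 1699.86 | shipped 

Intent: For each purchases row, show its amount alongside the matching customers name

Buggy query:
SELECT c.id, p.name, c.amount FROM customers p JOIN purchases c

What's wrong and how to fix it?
Bug: Missing join condition: each purchases row is matched to all customers rows instead of just its own

Fix: Specify the join condition linking the foreign key to the parent id

Corrected query:
SELECT c.id, p.name, c.amount FROM customers p JOIN purchases c ON c.customer_id = p.id

Result:
id | name  | amount 
---+-------+--------
1  | Dave  | 253.47 
2  | Carol | 875.29 
3  | Eve   | 1546.41
4  | Frank | 127.53 
5  | Dave  | 1839.27
6  | Frank | 1443.21
7  | Eve   | 203.56 
8  | Carol | 1699.86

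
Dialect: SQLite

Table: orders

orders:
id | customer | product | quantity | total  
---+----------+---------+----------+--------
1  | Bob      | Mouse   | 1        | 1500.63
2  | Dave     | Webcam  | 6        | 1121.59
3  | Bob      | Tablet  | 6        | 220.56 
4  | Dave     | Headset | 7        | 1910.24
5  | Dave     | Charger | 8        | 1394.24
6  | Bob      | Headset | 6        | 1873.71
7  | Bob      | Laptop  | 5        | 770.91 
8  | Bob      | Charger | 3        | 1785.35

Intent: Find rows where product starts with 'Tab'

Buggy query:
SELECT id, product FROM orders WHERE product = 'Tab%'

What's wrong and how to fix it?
Bug: '=' compares the literal string including the % character; pattern matching needs LIKE

Fix: Replace '=' with LIKE so 'Tab%' is treated as a pattern

Corrected query:
SELECT id, product FROM orders WHERE product LIKE 'Tab%'

Result:
id | product
---+--------
3  | Tablet 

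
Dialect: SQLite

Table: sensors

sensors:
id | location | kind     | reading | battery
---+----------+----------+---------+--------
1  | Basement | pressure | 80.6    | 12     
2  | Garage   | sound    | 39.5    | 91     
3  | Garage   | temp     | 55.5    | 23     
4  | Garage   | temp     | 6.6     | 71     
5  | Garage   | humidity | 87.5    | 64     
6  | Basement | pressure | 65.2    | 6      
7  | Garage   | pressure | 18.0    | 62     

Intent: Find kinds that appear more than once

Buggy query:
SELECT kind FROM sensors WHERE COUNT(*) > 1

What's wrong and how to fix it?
Bug: COUNT(*) is an aggregate and cannot be used in WHERE

Fix: GROUP BY kind, then filter groups with HAVING COUNT(*) > 1

Corrected query:
SELECT kind FROM sensors GROUP BY kind HAVING COUNT(*) > 1

Result:
kind    
--------
pressure
temp    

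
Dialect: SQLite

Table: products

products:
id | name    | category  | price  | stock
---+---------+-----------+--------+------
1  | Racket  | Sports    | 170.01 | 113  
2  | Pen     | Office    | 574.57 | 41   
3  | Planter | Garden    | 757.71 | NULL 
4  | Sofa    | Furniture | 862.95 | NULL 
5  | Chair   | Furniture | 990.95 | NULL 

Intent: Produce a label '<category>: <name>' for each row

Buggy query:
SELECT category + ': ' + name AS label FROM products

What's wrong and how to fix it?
Bug: '+' is numeric addition; on text columns SQLite converts them to 0 instead of concatenating

Fix: Replace + with || to concatenate text

Corrected query:
SELECT category || ': ' || name AS label FROM products

Result:
label           
----------------
Sports: Racket  
Office: Pen     
Garden: Planter 
Furniture: Sofa 
Furniture: Chair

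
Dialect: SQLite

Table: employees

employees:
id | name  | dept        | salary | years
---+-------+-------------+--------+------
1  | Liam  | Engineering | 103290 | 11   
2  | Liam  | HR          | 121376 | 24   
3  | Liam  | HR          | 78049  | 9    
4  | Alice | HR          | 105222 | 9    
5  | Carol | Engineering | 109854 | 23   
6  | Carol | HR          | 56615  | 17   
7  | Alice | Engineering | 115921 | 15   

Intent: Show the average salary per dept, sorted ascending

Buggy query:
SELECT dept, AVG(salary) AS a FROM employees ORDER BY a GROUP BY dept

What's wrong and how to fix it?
Bug: ORDER BY appears before GROUP BY; SQL clause order requires GROUP BY first

Fix: Move ORDER BY to the end, after GROUP BY

Corrected query:
SELECT dept, AVG(salary) AS a FROM employees GROUP BY dept ORDER BY a

Result:
dept        | a            
------------+--------------
HR          | 90315.5      
Engineering | 109688.333333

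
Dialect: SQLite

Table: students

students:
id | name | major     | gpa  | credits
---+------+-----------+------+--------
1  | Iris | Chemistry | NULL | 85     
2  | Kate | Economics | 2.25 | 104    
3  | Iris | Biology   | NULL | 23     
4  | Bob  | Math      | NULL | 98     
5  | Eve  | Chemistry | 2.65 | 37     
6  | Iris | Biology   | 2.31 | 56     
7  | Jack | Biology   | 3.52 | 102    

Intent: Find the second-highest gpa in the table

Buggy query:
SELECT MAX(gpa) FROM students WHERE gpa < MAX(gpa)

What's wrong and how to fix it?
Bug: MAX(gpa) on the right of the comparison is an aggregate-in-WHERE error

Fix: Compute the overall MAX in a subquery, then take MAX of rows below it

Corrected query:
SELECT MAX(gpa) FROM students WHERE gpa < (SELECT MAX(gpa) FROM students)

Result:
MAX(gpa)
--------
2.65    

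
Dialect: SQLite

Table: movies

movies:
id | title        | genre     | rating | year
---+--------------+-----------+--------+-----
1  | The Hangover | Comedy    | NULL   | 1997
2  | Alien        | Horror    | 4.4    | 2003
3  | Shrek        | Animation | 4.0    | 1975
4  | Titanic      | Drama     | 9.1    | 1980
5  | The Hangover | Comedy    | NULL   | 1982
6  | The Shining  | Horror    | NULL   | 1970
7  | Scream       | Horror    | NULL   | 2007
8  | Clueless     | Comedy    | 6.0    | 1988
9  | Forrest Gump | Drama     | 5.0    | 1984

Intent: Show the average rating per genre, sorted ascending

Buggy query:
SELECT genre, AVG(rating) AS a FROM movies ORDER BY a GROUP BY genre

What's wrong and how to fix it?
Bug: GROUP BY must precede ORDER BY

Fix: Reorder: SELECT … FROM … GROUP BY … ORDER BY …

Corrected query:
SELECT genre, AVG(rating) AS a FROM movies GROUP BY genre ORDER BY a

Result:
genre     | a   
----------+-----
Animation | 4   
Horror    | 4.4 
Comedy    | 6   
Drama     | 7.05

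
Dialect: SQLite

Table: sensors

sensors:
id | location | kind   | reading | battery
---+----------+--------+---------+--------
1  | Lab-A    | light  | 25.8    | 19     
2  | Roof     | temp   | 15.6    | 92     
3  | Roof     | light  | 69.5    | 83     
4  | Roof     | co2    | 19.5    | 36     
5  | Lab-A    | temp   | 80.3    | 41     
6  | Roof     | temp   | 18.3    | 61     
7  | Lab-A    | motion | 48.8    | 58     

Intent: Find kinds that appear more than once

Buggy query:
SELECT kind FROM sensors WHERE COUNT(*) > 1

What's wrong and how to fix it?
Bug: COUNT(*) is an aggregate and cannot be used in WHERE

Fix: GROUP BY kind, then filter groups with HAVING COUNT(*) > 1

Corrected query:
SELECT kind FROM sensors GROUP BY kind HAVING COUNT(*) > 1

Result:
kind 
-----
light
temp 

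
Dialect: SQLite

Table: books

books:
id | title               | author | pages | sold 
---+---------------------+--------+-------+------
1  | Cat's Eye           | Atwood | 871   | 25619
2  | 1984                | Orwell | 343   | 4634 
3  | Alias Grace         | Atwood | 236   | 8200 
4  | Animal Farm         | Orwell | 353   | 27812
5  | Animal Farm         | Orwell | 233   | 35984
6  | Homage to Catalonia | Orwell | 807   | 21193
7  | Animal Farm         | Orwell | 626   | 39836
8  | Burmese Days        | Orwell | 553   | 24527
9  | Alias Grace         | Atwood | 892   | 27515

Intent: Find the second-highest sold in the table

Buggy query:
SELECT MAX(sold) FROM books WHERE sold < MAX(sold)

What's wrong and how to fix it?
Bug: The inner MAX is an aggregate inside WHERE, which is not allowed

Fix: Compute the overall MAX in a subquery, then take MAX of rows below it

Corrected query:
SELECT MAX(sold) FROM books WHERE sold < (SELECT MAX(sold) FROM books)

Result:
MAX(sold)
---------
35984    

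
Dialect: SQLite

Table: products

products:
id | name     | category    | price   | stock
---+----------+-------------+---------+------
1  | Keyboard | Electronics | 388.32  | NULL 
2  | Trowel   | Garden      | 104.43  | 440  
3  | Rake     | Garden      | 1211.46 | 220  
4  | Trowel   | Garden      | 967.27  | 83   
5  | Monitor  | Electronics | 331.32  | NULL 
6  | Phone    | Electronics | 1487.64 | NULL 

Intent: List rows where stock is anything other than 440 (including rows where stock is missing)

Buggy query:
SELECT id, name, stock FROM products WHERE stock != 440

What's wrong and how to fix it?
Bug: Inequality against NULL is unknown, not true; rows with NULL are dropped

Fix: Add an explicit OR stock IS NULL to include the missing-value rows

Corrected query:
SELECT id, name, stock FROM products WHERE stock != 440 OR stock IS NULL

Result:
id | name     | stock
---+----------+------
1  | Keyboard | NULL 
3  | Rake     | 220  
4  | Trowel   | 83   
5  | Monitor  | NULL 
6  | Phone    | NULL 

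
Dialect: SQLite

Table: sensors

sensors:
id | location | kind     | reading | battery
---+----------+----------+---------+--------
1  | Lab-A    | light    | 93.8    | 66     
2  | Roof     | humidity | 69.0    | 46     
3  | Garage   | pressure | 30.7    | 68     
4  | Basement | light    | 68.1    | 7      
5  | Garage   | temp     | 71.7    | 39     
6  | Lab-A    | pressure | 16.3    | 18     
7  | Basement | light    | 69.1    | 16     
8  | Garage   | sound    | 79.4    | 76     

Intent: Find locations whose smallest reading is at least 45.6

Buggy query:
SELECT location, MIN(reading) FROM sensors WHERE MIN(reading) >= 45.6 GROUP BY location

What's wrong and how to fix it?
Bug: Aggregates like MIN are computed per group after WHERE runs

Fix: Replace WHERE with HAVING after the GROUP BY

Corrected query:
SELECT location, MIN(reading) FROM sensors GROUP BY location HAVING MIN(reading) >= 45.6

Result:
location | MIN(reading)
---------+-------------
Basement | 68.1        
Roof     | 69          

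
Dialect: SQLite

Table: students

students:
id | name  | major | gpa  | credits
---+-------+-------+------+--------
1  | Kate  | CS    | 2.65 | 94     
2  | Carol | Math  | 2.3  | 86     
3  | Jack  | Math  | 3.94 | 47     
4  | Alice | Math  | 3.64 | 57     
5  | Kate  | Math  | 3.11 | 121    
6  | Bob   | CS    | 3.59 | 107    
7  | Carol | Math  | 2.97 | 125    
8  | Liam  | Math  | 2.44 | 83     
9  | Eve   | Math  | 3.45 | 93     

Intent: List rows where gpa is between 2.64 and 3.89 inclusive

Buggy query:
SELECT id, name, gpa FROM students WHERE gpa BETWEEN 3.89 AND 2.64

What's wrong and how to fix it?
Bug: The bounds are reversed; BETWEEN a AND b requires a <= b to match anything

Fix: Swap the bounds so the smaller value comes first

Corrected query:
SELECT id, name, gpa FROM students WHERE gpa BETWEEN 2.64 AND 3.89

Result:
id | name  | gpa 
---+-------+-----
1  | Kate  | 2.65
4  | Alice | 3.64
5  | Kate  | 3.11
6  | Bob   | 3.59
7  | Carol | 2.97
9  | Eve   | 3.45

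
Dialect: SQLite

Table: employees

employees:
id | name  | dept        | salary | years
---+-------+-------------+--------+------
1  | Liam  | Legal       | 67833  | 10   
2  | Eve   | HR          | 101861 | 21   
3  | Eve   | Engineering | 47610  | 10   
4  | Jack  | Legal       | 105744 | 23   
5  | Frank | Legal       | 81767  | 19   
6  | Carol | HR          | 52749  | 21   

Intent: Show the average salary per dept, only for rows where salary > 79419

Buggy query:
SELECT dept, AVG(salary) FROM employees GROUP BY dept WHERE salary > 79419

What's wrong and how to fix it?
Bug: WHERE cannot follow GROUP BY

Fix: Place WHERE between FROM and GROUP BY

Corrected query:
SELECT dept, AVG(salary) FROM employees WHERE salary > 79419 GROUP BY dept

Result:
dept  | AVG(salary)
------+------------
HR    | 101861     
Legal | 93755.5    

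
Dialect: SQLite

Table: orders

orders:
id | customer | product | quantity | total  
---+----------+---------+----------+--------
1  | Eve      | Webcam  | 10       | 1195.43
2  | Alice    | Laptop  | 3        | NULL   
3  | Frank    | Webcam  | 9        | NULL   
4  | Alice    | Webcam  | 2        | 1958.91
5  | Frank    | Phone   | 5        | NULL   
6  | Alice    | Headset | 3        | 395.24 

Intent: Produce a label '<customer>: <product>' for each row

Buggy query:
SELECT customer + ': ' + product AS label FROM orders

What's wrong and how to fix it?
Bug: SQLite uses || for string concatenation; + coerces text to numbers (yielding 0)

Fix: Replace + with || to concatenate text

Corrected query:
SELECT customer || ': ' || product AS label FROM orders

Result:
label         
--------------
Eve: Webcam   
Alice: Laptop 
Frank: Webcam 
Alice: Webcam 
Frank: Phone  
Alice: Headset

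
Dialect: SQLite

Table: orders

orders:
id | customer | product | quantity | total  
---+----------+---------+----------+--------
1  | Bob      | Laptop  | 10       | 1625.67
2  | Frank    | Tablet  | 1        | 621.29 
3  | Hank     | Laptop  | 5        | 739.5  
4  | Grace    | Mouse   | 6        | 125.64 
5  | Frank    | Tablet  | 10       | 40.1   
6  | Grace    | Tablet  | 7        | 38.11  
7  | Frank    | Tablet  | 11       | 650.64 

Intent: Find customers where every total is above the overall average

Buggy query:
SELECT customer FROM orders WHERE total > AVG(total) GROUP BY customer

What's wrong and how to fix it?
Bug: WHERE evaluates per row before aggregation, so AVG() is unavailable

Fix: Use a subquery for AVG and a HAVING MIN(...) filter so the condition holds for every row in the group

Corrected query:
SELECT customer FROM orders GROUP BY customer HAVING MIN(total) > (SELECT AVG(total) FROM orders)

Result:
customer
--------
Bob     
Hank    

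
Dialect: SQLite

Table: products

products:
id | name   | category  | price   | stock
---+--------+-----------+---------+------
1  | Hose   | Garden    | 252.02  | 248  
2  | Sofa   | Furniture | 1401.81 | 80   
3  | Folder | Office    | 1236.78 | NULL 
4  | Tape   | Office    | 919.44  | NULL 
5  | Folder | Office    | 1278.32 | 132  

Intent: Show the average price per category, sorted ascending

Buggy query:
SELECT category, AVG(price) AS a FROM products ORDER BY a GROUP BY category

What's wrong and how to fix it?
Bug: ORDER BY appears before GROUP BY; SQL clause order requires GROUP BY first

Fix: Move ORDER BY to the end, after GROUP BY

Corrected query:
SELECT category, AVG(price) AS a FROM products GROUP BY category ORDER BY a

Result:
category  | a          
----------+------------
Garden    | 252.02     
Office    | 1144.846667
Furniture | 1401.81    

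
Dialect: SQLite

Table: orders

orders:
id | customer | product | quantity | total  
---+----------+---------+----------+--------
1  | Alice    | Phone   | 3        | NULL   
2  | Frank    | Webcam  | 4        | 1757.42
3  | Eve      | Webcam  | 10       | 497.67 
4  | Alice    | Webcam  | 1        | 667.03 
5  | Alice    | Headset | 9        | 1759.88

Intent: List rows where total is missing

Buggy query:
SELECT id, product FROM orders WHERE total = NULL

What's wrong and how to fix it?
Bug: '= NULL' is always unknown in SQL three-valued logic, so no rows match

Fix: Replace '= NULL' with 'IS NULL'

Corrected query:
SELECT id, product FROM orders WHERE total IS NULL

Result:
id | product
---+--------
1  | Phone  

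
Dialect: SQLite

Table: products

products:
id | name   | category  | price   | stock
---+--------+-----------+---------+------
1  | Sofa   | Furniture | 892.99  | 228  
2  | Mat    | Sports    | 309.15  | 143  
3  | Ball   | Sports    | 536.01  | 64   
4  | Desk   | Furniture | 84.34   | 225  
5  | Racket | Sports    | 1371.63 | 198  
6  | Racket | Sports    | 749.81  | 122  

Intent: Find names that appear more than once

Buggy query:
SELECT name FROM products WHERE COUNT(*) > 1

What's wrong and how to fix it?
Bug: WHERE can't reference COUNT(*); aggregates are computed after WHERE

Fix: Group first, then use HAVING for the count condition

Corrected query:
SELECT name FROM products GROUP BY name HAVING COUNT(*) > 1

Result:
name  
------
Racket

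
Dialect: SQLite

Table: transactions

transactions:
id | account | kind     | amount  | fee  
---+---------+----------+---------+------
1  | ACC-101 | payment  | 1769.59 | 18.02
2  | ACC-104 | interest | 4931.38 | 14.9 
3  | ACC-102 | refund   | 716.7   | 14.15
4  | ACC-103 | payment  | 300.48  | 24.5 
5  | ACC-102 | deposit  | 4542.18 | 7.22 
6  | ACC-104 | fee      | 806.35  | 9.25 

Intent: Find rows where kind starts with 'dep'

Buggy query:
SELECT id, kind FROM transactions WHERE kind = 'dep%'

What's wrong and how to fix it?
Bug: '=' compares the literal string including the % character; pattern matching needs LIKE

Fix: Replace '=' with LIKE so 'dep%' is treated as a pattern

Corrected query:
SELECT id, kind FROM transactions WHERE kind LIKE 'dep%'

Result:
id | kind   
---+--------
5  | deposit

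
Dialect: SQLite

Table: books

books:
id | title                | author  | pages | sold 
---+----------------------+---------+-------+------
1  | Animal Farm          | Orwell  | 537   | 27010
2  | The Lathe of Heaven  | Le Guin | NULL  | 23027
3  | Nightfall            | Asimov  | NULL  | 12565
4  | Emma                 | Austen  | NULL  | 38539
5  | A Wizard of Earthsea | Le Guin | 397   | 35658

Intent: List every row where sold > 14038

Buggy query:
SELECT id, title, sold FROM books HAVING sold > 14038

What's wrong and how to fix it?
Bug: HAVING filters the output of aggregation, but this query has no GROUP BY and no aggregate functions, so SQLite rejects it (HAVING clause on a non-aggregate query); the condition here is per row

Fix: Replace HAVING with WHERE since the condition applies to individual rows

Corrected query:
SELECT id, title, sold FROM books WHERE sold > 14038

Result:
id | title                | sold 
---+----------------------+------
1  | Animal Farm          | 27010
2  | The Lathe of Heaven  | 23027
4  | Emma                 | 38539
5  | A Wizard of Earthsea | 35658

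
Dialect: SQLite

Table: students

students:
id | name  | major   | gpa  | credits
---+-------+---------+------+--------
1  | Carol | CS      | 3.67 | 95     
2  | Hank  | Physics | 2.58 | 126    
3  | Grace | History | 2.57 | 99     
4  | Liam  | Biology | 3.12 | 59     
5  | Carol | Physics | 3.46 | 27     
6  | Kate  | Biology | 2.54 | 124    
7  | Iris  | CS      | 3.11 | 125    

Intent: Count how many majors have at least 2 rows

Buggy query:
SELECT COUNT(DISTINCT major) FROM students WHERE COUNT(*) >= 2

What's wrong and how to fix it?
Bug: COUNT(*) cannot appear in WHERE; the per-group count doesn't exist yet

Fix: Group first with HAVING COUNT(*) >= 2, then COUNT the resulting groups

Corrected query:
SELECT COUNT(*) FROM (SELECT major FROM students GROUP BY major HAVING COUNT(*) >= 2)

Result:
COUNT(*)
--------
3       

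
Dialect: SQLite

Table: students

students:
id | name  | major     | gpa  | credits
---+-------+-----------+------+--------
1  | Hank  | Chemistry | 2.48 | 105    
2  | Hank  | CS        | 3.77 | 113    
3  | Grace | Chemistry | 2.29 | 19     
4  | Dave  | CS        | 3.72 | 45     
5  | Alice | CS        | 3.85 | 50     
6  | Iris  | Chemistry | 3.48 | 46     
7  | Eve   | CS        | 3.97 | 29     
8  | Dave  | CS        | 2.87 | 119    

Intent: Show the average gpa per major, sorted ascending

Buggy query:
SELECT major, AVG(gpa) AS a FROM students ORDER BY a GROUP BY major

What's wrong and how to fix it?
Bug: GROUP BY must precede ORDER BY

Fix: Move ORDER BY to the end, after GROUP BY

Corrected query:
SELECT major, AVG(gpa) AS a FROM students GROUP BY major ORDER BY a

Result:
major     | a    
----------+------
Chemistry | 2.75 
CS        | 3.636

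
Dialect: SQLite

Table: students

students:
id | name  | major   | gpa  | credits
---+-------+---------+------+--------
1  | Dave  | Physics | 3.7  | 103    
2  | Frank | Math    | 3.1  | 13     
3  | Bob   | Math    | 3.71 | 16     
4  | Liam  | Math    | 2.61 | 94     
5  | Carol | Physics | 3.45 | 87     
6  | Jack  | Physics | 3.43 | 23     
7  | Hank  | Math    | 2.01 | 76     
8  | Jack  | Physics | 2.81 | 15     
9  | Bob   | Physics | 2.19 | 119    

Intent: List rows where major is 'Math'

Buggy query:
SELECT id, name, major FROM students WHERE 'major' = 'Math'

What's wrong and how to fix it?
Bug: Single quotes denote string literals in SQL; the column name is being compared as a constant string

Fix: Remove the quotes around the column name (or use double quotes for an identifier)

Corrected query:
SELECT id, name, major FROM students WHERE major = 'Math'

Result:
id | name  | major
---+-------+------
2  | Frank | Math 
3  | Bob   | Math 
4  | Liam  | Math 
7  | Hank  | Math 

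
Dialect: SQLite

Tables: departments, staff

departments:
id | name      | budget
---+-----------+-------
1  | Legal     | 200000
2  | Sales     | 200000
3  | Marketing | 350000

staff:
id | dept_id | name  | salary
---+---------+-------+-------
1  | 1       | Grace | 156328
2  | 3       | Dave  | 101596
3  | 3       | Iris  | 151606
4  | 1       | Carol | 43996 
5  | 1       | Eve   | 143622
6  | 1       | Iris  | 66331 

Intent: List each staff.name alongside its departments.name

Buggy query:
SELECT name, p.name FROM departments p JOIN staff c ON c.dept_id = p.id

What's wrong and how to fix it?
Bug: 'name' exists in both joined tables, so the database can't tell which one is meant

Fix: Prefix ambiguous columns with the table alias

Corrected query:
SELECT c.name, p.name FROM departments p JOIN staff c ON c.dept_id = p.id

Result:
name  | name     
------+----------
Grace | Legal    
Dave  | Marketing
Iris  | Marketing
Carol | Legal    
Eve   | Legal    
Iris  | Legal    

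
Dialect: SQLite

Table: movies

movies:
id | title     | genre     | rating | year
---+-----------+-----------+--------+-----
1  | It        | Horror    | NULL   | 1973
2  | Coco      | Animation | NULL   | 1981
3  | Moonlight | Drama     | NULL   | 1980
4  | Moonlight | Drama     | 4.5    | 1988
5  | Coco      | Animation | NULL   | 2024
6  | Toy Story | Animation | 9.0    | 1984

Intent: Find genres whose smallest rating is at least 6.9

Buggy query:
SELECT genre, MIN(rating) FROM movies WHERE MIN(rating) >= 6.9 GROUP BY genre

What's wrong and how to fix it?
Bug: MIN() in WHERE is a misuse of aggregate

Fix: Replace WHERE with HAVING after the GROUP BY

Corrected query:
SELECT genre, MIN(rating) FROM movies GROUP BY genre HAVING MIN(rating) >= 6.9

Result:
genre     | MIN(rating)
----------+------------
Animation | 9          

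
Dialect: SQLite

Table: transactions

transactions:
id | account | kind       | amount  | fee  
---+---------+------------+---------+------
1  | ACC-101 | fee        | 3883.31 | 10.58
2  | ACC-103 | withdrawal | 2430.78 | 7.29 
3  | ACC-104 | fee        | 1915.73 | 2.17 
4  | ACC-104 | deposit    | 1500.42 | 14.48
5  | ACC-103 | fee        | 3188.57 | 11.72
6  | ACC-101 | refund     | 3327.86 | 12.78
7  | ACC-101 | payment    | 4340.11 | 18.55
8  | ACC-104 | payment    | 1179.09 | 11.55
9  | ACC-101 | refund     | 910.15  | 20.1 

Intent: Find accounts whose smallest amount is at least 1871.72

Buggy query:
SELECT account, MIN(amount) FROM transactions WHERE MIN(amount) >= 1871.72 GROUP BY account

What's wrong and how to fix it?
Bug: MIN() in WHERE is a misuse of aggregate

Fix: Replace WHERE with HAVING after the GROUP BY

Corrected query:
SELECT account, MIN(amount) FROM transactions GROUP BY account HAVING MIN(amount) >= 1871.72

Result:
account | MIN(amount)
--------+------------
ACC-103 | 2430.78    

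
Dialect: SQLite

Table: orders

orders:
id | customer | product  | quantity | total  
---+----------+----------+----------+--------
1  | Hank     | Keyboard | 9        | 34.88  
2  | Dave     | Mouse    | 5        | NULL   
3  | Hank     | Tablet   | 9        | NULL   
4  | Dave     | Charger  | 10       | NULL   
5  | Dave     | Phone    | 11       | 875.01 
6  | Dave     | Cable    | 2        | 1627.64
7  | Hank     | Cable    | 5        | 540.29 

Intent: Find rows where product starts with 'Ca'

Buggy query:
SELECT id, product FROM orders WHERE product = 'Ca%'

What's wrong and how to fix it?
Bug: Wildcards only work with LIKE; '=' treats '%' as a literal character

Fix: Use LIKE for wildcard pattern matching

Corrected query:
SELECT id, product FROM orders WHERE product LIKE 'Ca%'

Result:
id | product
---+--------
6  | Cable  
7  | Cable  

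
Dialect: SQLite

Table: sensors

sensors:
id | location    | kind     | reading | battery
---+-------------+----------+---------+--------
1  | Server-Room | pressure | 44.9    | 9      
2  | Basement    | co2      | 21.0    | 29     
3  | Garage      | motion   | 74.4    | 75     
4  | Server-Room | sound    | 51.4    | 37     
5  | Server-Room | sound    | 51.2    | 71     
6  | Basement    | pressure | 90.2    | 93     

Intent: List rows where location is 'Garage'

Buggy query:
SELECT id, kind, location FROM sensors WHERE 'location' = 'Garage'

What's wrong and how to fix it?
Bug: Single quotes denote string literals in SQL; the column name is being compared as a constant string

Fix: Reference the column as location without single quotes

Corrected query:
SELECT id, kind, location FROM sensors WHERE location = 'Garage'

Result:
id | kind   | location
---+--------+---------
3  | motion | Garage  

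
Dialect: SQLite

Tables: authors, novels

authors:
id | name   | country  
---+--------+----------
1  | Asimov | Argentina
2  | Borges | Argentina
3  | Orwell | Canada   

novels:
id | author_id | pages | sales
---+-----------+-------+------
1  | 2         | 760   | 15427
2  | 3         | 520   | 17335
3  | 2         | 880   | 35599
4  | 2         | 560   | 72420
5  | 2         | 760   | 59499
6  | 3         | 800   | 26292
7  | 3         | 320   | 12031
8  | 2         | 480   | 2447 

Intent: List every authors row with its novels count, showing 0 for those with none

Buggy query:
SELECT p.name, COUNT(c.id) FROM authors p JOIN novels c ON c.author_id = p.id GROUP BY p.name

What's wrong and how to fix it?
Bug: An inner join excludes parents with zero children

Fix: Use LEFT JOIN so parents without children still appear (COUNT(c.id) gives 0)

Corrected query:
SELECT p.name, COUNT(c.id) FROM authors p LEFT JOIN novels c ON c.author_id = p.id GROUP BY p.name

Result:
name   | COUNT(c.id)
-------+------------
Asimov | 0          
Borges | 5          
Orwell | 3          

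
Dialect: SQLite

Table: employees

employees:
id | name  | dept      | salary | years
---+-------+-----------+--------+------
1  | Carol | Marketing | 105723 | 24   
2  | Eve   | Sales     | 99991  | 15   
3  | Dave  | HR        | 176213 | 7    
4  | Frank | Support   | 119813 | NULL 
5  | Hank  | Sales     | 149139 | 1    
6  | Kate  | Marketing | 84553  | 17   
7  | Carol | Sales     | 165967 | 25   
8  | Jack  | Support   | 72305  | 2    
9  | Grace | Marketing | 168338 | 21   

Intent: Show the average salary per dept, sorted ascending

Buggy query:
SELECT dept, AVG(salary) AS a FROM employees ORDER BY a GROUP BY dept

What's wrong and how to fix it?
Bug: ORDER BY appears before GROUP BY; SQL clause order requires GROUP BY first

Fix: Move ORDER BY to the end, after GROUP BY

Corrected query:
SELECT dept, AVG(salary) AS a FROM employees GROUP BY dept ORDER BY a

Result:
dept      | a            
----------+--------------
Support   | 96059        
Marketing | 119538       
Sales     | 138365.666667
HR        | 176213       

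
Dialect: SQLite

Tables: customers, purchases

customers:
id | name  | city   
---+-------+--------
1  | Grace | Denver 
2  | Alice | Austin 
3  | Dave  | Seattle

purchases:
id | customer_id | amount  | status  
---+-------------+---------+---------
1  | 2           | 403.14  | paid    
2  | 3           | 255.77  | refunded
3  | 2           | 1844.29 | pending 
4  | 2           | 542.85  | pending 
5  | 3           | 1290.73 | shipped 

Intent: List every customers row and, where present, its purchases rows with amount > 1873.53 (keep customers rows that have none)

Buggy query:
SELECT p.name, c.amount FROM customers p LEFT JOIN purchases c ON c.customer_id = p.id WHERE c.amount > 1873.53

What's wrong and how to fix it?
Bug: A WHERE condition on the right-hand table after LEFT JOIN drops unmatched parents

Fix: Put 'c.amount > 1873.53' in the JOIN's ON clause instead of WHERE

Corrected query:
SELECT p.name, c.amount FROM customers p LEFT JOIN purchases c ON c.customer_id = p.id AND c.amount > 1873.53

Result:
name  | amount
------+-------
Grace | NULL  
Alice | NULL  
Dave  | NULL  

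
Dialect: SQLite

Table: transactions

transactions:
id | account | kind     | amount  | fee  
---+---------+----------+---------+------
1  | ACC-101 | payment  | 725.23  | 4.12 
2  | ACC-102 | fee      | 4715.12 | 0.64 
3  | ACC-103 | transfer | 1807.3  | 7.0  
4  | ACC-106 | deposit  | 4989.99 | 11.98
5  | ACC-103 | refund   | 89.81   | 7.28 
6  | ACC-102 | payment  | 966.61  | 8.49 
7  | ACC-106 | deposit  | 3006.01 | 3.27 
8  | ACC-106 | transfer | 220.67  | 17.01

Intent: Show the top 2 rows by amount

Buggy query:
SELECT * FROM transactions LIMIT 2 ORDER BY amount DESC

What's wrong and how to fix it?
Bug: ORDER BY cannot follow LIMIT; LIMIT is the final clause

Fix: Swap the clauses: ORDER BY first, then LIMIT

Corrected query:
SELECT * FROM transactions ORDER BY amount DESC LIMIT 2

Result:
id | account | kind    | amount  | fee  
---+---------+---------+---------+------
4  | ACC-106 | deposit | 4989.99 | 11.98
2  | ACC-102 | fee     | 4715.12 | 0.64 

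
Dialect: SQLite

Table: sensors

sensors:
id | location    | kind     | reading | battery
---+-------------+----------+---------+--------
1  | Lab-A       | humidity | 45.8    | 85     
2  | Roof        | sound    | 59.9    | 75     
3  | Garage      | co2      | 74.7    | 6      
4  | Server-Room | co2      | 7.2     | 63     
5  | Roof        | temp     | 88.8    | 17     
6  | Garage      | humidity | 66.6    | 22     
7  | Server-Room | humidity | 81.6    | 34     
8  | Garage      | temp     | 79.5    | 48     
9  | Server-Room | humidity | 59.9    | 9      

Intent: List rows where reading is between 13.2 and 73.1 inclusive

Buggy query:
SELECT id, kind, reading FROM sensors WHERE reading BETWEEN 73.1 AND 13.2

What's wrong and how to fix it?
Bug: The bounds are reversed; BETWEEN a AND b requires a <= b to match anything

Fix: Write BETWEEN 13.2 AND 73.1

Corrected query:
SELECT id, kind, reading FROM sensors WHERE reading BETWEEN 13.2 AND 73.1

Result:
id | kind     | reading
---+----------+--------
1  | humidity | 45.8   
2  | sound    | 59.9   
6  | humidity | 66.6   
9  | humidity | 59.9   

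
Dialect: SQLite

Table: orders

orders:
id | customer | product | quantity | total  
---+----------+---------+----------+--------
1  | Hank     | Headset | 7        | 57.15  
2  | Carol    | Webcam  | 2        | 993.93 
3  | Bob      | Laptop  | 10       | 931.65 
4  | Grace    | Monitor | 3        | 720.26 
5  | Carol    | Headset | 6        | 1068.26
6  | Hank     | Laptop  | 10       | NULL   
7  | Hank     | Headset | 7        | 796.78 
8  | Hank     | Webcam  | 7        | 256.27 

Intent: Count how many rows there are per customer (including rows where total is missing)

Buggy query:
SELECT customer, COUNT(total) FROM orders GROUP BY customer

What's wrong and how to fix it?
Bug: COUNT(total) skips NULLs, so groups with missing total are undercounted

Fix: Replace COUNT(total) with COUNT(*)

Corrected query:
SELECT customer, COUNT(*) FROM orders GROUP BY customer

Result:
customer | COUNT(*)
---------+---------
Bob      | 1       
Carol    | 2       
Grace    | 1       
Hank     | 4       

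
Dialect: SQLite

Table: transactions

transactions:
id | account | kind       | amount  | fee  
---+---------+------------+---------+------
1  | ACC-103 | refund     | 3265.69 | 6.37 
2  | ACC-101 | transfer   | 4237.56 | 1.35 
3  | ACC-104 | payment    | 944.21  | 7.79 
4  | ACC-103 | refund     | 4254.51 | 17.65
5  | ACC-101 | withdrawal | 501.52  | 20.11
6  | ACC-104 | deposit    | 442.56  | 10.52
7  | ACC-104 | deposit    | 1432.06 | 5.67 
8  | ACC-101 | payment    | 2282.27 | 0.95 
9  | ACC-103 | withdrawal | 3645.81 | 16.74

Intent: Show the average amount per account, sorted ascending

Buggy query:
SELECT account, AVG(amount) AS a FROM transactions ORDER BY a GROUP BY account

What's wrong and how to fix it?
Bug: ORDER BY appears before GROUP BY; SQL clause order requires GROUP BY first

Fix: Move ORDER BY to the end, after GROUP BY

Corrected query:
SELECT account, AVG(amount) AS a FROM transactions GROUP BY account ORDER BY a

Result:
account | a          
--------+------------
ACC-104 | 939.61     
ACC-101 | 2340.45    
ACC-103 | 3722.003333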